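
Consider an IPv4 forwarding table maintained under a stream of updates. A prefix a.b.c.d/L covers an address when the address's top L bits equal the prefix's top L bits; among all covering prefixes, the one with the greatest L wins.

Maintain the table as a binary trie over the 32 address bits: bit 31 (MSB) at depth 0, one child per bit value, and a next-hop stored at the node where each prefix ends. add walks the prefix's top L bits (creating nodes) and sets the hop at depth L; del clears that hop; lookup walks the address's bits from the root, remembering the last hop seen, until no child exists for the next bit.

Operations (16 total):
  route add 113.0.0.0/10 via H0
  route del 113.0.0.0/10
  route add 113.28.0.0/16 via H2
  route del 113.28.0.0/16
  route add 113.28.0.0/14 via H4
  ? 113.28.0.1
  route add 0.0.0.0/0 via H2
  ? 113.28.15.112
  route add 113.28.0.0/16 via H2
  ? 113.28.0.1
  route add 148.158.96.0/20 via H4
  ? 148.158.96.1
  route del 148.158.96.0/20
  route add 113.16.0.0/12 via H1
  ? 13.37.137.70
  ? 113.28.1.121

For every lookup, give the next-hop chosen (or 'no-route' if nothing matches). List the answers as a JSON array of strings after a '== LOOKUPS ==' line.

Process each operation:
  add 113.0.0.0/10 -> H0 at depth 10
  - 113.0.0.0/10 clear@10
  add 113.28.0.0/16 -> H2 at depth 16
  - 113.28.0.0/16 clear@16
  add 113.28.0.0/14 -> H4 at depth 14
  ? 113.28.0.1  path d0:-→d1:-→d2:-→d3:-→d4:-→d5:-→d6:-→d7:-→d8:-→d9:-→d10:-→d11:-→d12:-→d13:-→d14:H4→d15:-→d16:-  best=H4
  add 0.0.0.0/0 -> H2 at depth 0
  ? 113.28.15.112  path d0:H2→d1:-→d2:-→d3:-→d4:-→d5:-→d6:-→d7:-→d8:-→d9:-→d10:-→d11:-→d12:-→d13:-→d14:H4→d15:-→d16:-  best=H4
  add 113.28.0.0/16 -> H2 at depth 16
  ? 113.28.0.1  path d0:H2→d1:-→d2:-→d3:-→d4:-→d5:-→d6:-→d7:-→d8:-→d9:-→d10:-→d11:-→d12:-→d13:-→d14:H4→d15:-→d16:H2  best=H2
  add 148.158.96.0/20 -> H4 at depth 20
  ? 148.158.96.1  path d0:H2→d1:-→d2:-→d3:-→d4:-→d5:-→d6:-→d7:-→d8:-→d9:-→d10:-→d11:-→d12:-→d13:-→d14:-→d15:-→d16:-→d17:-→d18:-→d19:-→d20:H4  best=H4
  - 148.158.96.0/20 clear@20
  add 113.16.0.0/12 -> H1 at depth 12
  ? 13.37.137.70  path d0:H2→d1:-  best=H2
  ? 113.28.1.121  path d0:H2→d1:-→d2:-→d3:-→d4:-→d5:-→d6:-→d7:-→d8:-→d9:-→d10:-→d11:-→d12:H1→d13:-→d14:H4→d15:-→d16:H2  best=H2

== LOOKUPS ==
["H4","H4","H2","H4","H2","H2"]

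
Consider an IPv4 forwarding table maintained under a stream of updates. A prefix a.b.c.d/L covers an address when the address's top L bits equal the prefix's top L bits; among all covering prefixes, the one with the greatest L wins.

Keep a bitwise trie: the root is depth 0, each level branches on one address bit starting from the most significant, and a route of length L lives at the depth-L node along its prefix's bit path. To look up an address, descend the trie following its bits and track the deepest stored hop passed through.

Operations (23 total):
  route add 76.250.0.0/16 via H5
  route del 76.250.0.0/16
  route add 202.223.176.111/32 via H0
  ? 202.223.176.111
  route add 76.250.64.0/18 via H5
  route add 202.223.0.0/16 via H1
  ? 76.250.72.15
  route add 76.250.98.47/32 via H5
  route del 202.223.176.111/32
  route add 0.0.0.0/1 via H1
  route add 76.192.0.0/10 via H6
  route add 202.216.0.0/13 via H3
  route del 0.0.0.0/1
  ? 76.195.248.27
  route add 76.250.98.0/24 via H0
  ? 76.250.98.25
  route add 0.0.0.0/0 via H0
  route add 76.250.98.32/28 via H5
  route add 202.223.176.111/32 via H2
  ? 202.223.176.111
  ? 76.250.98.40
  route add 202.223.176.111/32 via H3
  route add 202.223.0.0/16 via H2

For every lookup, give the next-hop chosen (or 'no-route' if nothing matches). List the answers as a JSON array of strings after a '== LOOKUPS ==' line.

Process each operation:
  + 76.250.0.0/16 (H5) depth=16
  del 76.250.0.0/16 (clear depth 16)
  + 202.223.176.111/32 (H0) depth=32
  Q 202.223.176.111: descend 11001010110111111011000001101111 ; hops seen [H0] ; pick H0
  + 76.250.64.0/18 (H5) depth=18
  + 202.223.0.0/16 (H1) depth=16
  Q 76.250.72.15: descend 010011001111101001 ; hops seen [H5] ; pick H5
  + 76.250.98.47/32 (H5) depth=32
  del 202.223.176.111/32 (clear depth 32)
  + 0.0.0.0/1 (H1) depth=1
  + 76.192.0.0/10 (H6) depth=10
  + 202.216.0.0/13 (H3) depth=13
  del 0.0.0.0/1 (clear depth 1)
  Q 76.195.248.27: descend 0100110011 ; hops seen [H6] ; pick H6
  + 76.250.98.0/24 (H0) depth=24
  Q 76.250.98.25: descend 01001100111110100110001000 ; hops seen [H6,H5,H0] ; pick H0
  + 0.0.0.0/0 (H0) depth=0
  + 76.250.98.32/28 (H5) depth=28
  + 202.223.176.111/32 (H2) depth=32
  Q 202.223.176.111: descend 11001010110111111011000001101111 ; hops seen [H0,H3,H1,H2] ; pick H2
  Q 76.250.98.40: descend 01001100111110100110001000101 ; hops seen [H0,H6,H5,H0,H5] ; pick H5
  + 202.223.176.111/32 (H3) depth=32
  + 202.223.0.0/16 (H2) depth=16

== LOOKUPS ==
["H0","H5","H6","H0","H2","H5"]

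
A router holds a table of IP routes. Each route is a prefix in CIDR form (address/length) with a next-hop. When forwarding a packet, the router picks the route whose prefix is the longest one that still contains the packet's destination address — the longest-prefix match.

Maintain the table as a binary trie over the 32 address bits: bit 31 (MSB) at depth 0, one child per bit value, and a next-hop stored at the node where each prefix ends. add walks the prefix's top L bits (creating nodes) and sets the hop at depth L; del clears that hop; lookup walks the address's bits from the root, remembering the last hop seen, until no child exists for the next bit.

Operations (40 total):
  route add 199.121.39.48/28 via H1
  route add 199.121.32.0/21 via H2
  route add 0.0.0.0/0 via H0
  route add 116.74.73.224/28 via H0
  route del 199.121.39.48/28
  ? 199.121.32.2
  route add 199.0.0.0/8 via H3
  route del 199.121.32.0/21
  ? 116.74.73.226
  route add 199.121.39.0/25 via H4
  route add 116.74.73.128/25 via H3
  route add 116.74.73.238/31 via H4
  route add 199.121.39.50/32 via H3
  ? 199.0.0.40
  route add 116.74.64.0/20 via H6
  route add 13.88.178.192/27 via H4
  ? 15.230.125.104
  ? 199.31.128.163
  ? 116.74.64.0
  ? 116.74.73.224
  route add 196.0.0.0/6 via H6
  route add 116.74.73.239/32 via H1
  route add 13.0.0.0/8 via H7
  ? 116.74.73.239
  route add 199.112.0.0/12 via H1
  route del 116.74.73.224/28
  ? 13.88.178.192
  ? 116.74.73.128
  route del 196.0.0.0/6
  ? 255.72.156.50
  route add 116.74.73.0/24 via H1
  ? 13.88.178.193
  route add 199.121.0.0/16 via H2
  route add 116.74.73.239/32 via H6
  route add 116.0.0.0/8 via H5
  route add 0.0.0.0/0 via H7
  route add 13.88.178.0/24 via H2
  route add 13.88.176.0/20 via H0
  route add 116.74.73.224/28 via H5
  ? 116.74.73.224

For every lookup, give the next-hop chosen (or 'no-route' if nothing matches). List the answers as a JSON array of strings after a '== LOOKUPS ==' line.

Trace:
  + 199.121.39.48/28 (H1) depth=28
  + 199.121.32.0/21 (H2) depth=21
  + 0.0.0.0/0 (H0) depth=0
  + 116.74.73.224/28 (H0) depth=28
  del 199.121.39.48/28 (clear depth 28)
  Q 199.121.32.2: descend 110001110111100100100 ; hops seen [H0,H2] ; pick H2
  + 199.0.0.0/8 (H3) depth=8
  del 199.121.32.0/21 (clear depth 21)
  Q 116.74.73.226: descend 0111010001001010010010011110 ; hops seen [H0,H0] ; pick H0
  + 199.121.39.0/25 (H4) depth=25
  + 116.74.73.128/25 (H3) depth=25
  + 116.74.73.238/31 (H4) depth=31
  + 199.121.39.50/32 (H3) depth=32
  Q 199.0.0.40: descend 110001110 ; hops seen [H0,H3] ; pick H3
  + 116.74.64.0/20 (H6) depth=20
  + 13.88.178.192/27 (H4) depth=27
  Q 15.230.125.104: descend 000011 ; hops seen [H0] ; pick H0
  Q 199.31.128.163: descend 110001110 ; hops seen [H0,H3] ; pick H3
  Q 116.74.64.0: descend 01110100010010100100 ; hops seen [H0,H6] ; pick H6
  Q 116.74.73.224: descend 0111010001001010010010011110 ; hops seen [H0,H6,H3,H0] ; pick H0
  + 196.0.0.0/6 (H6) depth=6
  + 116.74.73.239/32 (H1) depth=32
  + 13.0.0.0/8 (H7) depth=8
  Q 116.74.73.239: descend 01110100010010100100100111101111 ; hops seen [H0,H6,H3,H0,H4,H1] ; pick H1
  + 199.112.0.0/12 (H1) depth=12
  del 116.74.73.224/28 (clear depth 28)
  Q 13.88.178.192: descend 000011010101100010110010110 ; hops seen [H0,H7,H4] ; pick H4
  Q 116.74.73.128: descend 0111010001001010010010011 ; hops seen [H0,H6,H3] ; pick H3
  del 196.0.0.0/6 (clear depth 6)
  Q 255.72.156.50: descend 11 ; hops seen [H0] ; pick H0
  + 116.74.73.0/24 (H1) depth=24
  Q 13.88.178.193: descend 000011010101100010110010110 ; hops seen [H0,H7,H4] ; pick H4
  + 199.121.0.0/16 (H2) depth=16
  + 116.74.73.239/32 (H6) depth=32
  + 116.0.0.0/8 (H5) depth=8
  + 0.0.0.0/0 (H7) depth=0
  + 13.88.178.0/24 (H2) depth=24
  + 13.88.176.0/20 (H0) depth=20
  + 116.74.73.224/28 (H5) depth=28
  Q 116.74.73.224: descend 0111010001001010010010011110 ; hops seen [H7,H5,H6,H1,H3,H5] ; pick H5

== LOOKUPS ==
["H2","H0","H3","H0","H3","H6","H0","H1","H4","H3","H0","H4","H5"]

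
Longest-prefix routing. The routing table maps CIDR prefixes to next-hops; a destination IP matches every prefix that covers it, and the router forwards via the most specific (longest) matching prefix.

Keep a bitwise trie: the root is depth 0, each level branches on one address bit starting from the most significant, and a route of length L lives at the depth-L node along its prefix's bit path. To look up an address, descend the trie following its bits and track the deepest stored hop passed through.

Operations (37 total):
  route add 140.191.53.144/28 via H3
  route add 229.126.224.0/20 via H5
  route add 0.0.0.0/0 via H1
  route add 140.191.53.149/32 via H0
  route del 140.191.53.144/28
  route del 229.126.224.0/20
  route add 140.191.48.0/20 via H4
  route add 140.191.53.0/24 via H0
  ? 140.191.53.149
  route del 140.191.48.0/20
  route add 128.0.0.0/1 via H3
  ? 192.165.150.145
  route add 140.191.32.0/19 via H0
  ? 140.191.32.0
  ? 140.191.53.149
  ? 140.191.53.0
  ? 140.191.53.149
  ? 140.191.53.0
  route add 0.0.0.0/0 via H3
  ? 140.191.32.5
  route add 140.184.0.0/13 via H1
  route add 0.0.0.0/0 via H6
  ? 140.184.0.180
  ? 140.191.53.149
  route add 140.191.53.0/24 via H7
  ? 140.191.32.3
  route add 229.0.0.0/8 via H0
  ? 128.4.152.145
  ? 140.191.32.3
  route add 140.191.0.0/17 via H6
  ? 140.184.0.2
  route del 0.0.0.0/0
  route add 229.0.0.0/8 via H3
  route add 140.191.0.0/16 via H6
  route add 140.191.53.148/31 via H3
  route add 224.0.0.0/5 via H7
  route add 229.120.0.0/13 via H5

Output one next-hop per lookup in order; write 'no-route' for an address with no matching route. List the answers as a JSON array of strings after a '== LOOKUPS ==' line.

Trace:
  + 140.191.53.144/28 (H3) depth=28
  + 229.126.224.0/20 (H5) depth=20
  + 0.0.0.0/0 (H1) depth=0
  + 140.191.53.149/32 (H0) depth=32
  del 140.191.53.144/28 (clear depth 28)
  del 229.126.224.0/20 (clear depth 20)
  + 140.191.48.0/20 (H4) depth=20
  + 140.191.53.0/24 (H0) depth=24
  lookup 140.191.53.149: bits 10001100101111110011010110010101 walk d0:H1→d1:-→d2:-→d3:-→d4:-→d5:-→d6:-→d7:-→d8:-→d9:-→d10:-→d11:-→d12:-→d13:-→d14:-→d15:-→d16:-→d17:-→d18:-→d19:-→d20:H4→d21:-→d22:-→d23:-→d24:H0→d25:-→d26:-→d27:-→d28:-→d29:-→d30:-→d31:-→d32:H0 -> H0
  del 140.191.48.0/20 (clear depth 20)
  + 128.0.0.0/1 (H3) depth=1
  lookup 192.165.150.145: bits 11 walk d0:H1→d1:H3→d2:- -> H3
  + 140.191.32.0/19 (H0) depth=19
  lookup 140.191.32.0: bits 1000110010111111001 walk d0:H1→d1:H3→d2:-→d3:-→d4:-→d5:-→d6:-→d7:-→d8:-→d9:-→d10:-→d11:-→d12:-→d13:-→d14:-→d15:-→d16:-→d17:-→d18:-→d19:H0 -> H0
  lookup 140.191.53.149: bits 10001100101111110011010110010101 walk d0:H1→d1:H3→d2:-→d3:-→d4:-→d5:-→d6:-→d7:-→d8:-→d9:-→d10:-→d11:-→d12:-→d13:-→d14:-→d15:-→d16:-→d17:-→d18:-→d19:H0→d20:-→d21:-→d22:-→d23:-→d24:H0→d25:-→d26:-→d27:-→d28:-→d29:-→d30:-→d31:-→d32:H0 -> H0
  lookup 140.191.53.0: bits 100011001011111100110101 walk d0:H1→d1:H3→d2:-→d3:-→d4:-→d5:-→d6:-→d7:-→d8:-→d9:-→d10:-→d11:-→d12:-→d13:-→d14:-→d15:-→d16:-→d17:-→d18:-→d19:H0→d20:-→d21:-→d22:-→d23:-→d24:H0 -> H0
  lookup 140.191.53.149: bits 10001100101111110011010110010101 walk d0:H1→d1:H3→d2:-→d3:-→d4:-→d5:-→d6:-→d7:-→d8:-→d9:-→d10:-→d11:-→d12:-→d13:-→d14:-→d15:-→d16:-→d17:-→d18:-→d19:H0→d20:-→d21:-→d22:-→d23:-→d24:H0→d25:-→d26:-→d27:-→d28:-→d29:-→d30:-→d31:-→d32:H0 -> H0
  lookup 140.191.53.0: bits 100011001011111100110101 walk d0:H1→d1:H3→d2:-→d3:-→d4:-→d5:-→d6:-→d7:-→d8:-→d9:-→d10:-→d11:-→d12:-→d13:-→d14:-→d15:-→d16:-→d17:-→d18:-→d19:H0→d20:-→d21:-→d22:-→d23:-→d24:H0 -> H0
  + 0.0.0.0/0 (H3) depth=0
  lookup 140.191.32.5: bits 1000110010111111001 walk d0:H3→d1:H3→d2:-→d3:-→d4:-→d5:-→d6:-→d7:-→d8:-→d9:-→d10:-→d11:-→d12:-→d13:-→d14:-→d15:-→d16:-→d17:-→d18:-→d19:H0 -> H0
  + 140.184.0.0/13 (H1) depth=13
  + 0.0.0.0/0 (H6) depth=0
  lookup 140.184.0.180: bits 1000110010111 walk d0:H6→d1:H3→d2:-→d3:-→d4:-→d5:-→d6:-→d7:-→d8:-→d9:-→d10:-→d11:-→d12:-→d13:H1 -> H1
  lookup 140.191.53.149: bits 10001100101111110011010110010101 walk d0:H6→d1:H3→d2:-→d3:-→d4:-→d5:-→d6:-→d7:-→d8:-→d9:-→d10:-→d11:-→d12:-→d13:H1→d14:-→d15:-→d16:-→d17:-→d18:-→d19:H0→d20:-→d21:-→d22:-→d23:-→d24:H0→d25:-→d26:-→d27:-→d28:-→d29:-→d30:-→d31:-→d32:H0 -> H0
  + 140.191.53.0/24 (H7) depth=24
  lookup 140.191.32.3: bits 1000110010111111001 walk d0:H6→d1:H3→d2:-→d3:-→d4:-→d5:-→d6:-→d7:-→d8:-→d9:-→d10:-→d11:-→d12:-→d13:H1→d14:-→d15:-→d16:-→d17:-→d18:-→d19:H0 -> H0
  + 229.0.0.0/8 (H0) depth=8
  lookup 128.4.152.145: bits 1000 walk d0:H6→d1:H3→d2:-→d3:-→d4:- -> H3
  lookup 140.191.32.3: bits 1000110010111111001 walk d0:H6→d1:H3→d2:-→d3:-→d4:-→d5:-→d6:-→d7:-→d8:-→d9:-→d10:-→d11:-→d12:-→d13:H1→d14:-→d15:-→d16:-→d17:-→d18:-→d19:H0 -> H0
  + 140.191.0.0/17 (H6) depth=17
  lookup 140.184.0.2: bits 1000110010111 walk d0:H6→d1:H3→d2:-→d3:-→d4:-→d5:-→d6:-→d7:-→d8:-→d9:-→d10:-→d11:-→d12:-→d13:H1 -> H1
  del 0.0.0.0/0 (clear depth 0)
  + 229.0.0.0/8 (H3) depth=8
  + 140.191.0.0/16 (H6) depth=16
  + 140.191.53.148/31 (H3) depth=31
  + 224.0.0.0/5 (H7) depth=5
  + 229.120.0.0/13 (H5) depth=13

== LOOKUPS ==
["H0","H3","H0","H0","H0","H0","H0","H0","H1","H0","H0","H3","H0","H1"]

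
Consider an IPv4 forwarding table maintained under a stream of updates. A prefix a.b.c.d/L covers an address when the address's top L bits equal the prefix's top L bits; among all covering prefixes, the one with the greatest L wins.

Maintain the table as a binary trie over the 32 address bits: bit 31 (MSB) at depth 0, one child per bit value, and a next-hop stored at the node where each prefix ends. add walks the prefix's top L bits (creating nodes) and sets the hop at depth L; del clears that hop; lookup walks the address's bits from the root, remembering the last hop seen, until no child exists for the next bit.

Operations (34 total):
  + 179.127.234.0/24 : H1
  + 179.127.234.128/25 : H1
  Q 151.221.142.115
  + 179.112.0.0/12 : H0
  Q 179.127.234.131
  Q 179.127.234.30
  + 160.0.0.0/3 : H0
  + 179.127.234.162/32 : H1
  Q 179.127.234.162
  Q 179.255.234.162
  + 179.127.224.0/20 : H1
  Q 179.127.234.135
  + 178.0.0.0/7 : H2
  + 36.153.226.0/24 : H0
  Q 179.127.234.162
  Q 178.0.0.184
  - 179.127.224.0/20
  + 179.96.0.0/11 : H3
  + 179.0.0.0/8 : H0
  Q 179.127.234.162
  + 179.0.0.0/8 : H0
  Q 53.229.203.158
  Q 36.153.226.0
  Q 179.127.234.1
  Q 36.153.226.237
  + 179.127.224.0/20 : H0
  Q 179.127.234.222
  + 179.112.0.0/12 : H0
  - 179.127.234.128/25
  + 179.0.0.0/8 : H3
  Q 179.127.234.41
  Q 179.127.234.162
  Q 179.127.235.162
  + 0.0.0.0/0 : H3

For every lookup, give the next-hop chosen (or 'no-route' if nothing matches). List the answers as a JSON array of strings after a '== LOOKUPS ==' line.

Trace:
  + 179.127.234.0/24 (H1) depth=24
  + 179.127.234.128/25 (H1) depth=25
  Q 151.221.142.115: descend 10 ; hops seen [∅] ; pick no-route
  + 179.112.0.0/12 (H0) depth=12
  Q 179.127.234.131: descend 1011001101111111111010101 ; hops seen [H0,H1,H1] ; pick H1
  Q 179.127.234.30: descend 101100110111111111101010 ; hops seen [H0,H1] ; pick H1
  + 160.0.0.0/3 (H0) depth=3
  + 179.127.234.162/32 (H1) depth=32
  Q 179.127.234.162: descend 10110011011111111110101010100010 ; hops seen [H0,H0,H1,H1,H1] ; pick H1
  Q 179.255.234.162: descend 10110011 ; hops seen [H0] ; pick H0
  + 179.127.224.0/20 (H1) depth=20
  Q 179.127.234.135: descend 10110011011111111110101010 ; hops seen [H0,H0,H1,H1,H1] ; pick H1
  + 178.0.0.0/7 (H2) depth=7
  + 36.153.226.0/24 (H0) depth=24
  Q 179.127.234.162: descend 10110011011111111110101010100010 ; hops seen [H0,H2,H0,H1,H1,H1,H1] ; pick H1
  Q 178.0.0.184: descend 1011001 ; hops seen [H0,H2] ; pick H2
  del 179.127.224.0/20 (clear depth 20)
  + 179.96.0.0/11 (H3) depth=11
  + 179.0.0.0/8 (H0) depth=8
  Q 179.127.234.162: descend 10110011011111111110101010100010 ; hops seen [H0,H2,H0,H3,H0,H1,H1,H1] ; pick H1
  + 179.0.0.0/8 (H0) depth=8
  Q 53.229.203.158: descend 001 ; hops seen [∅] ; pick no-route
  Q 36.153.226.0: descend 001001001001100111100010 ; hops seen [H0] ; pick H0
  Q 179.127.234.1: descend 101100110111111111101010 ; hops seen [H0,H2,H0,H3,H0,H1] ; pick H1
  Q 36.153.226.237: descend 001001001001100111100010 ; hops seen [H0] ; pick H0
  + 179.127.224.0/20 (H0) depth=20
  Q 179.127.234.222: descend 1011001101111111111010101 ; hops seen [H0,H2,H0,H3,H0,H0,H1,H1] ; pick H1
  + 179.112.0.0/12 (H0) depth=12
  del 179.127.234.128/25 (clear depth 25)
  + 179.0.0.0/8 (H3) depth=8
  Q 179.127.234.41: descend 101100110111111111101010 ; hops seen [H0,H2,H3,H3,H0,H0,H1] ; pick H1
  Q 179.127.234.162: descend 10110011011111111110101010100010 ; hops seen [H0,H2,H3,H3,H0,H0,H1,H1] ; pick H1
  Q 179.127.235.162: descend 10110011011111111110101 ; hops seen [H0,H2,H3,H3,H0,H0] ; pick H0
  + 0.0.0.0/0 (H3) depth=0

== LOOKUPS ==
["no-route","H1","H1","H1","H0","H1","H1","H2","H1","no-route","H0","H1","H0","H1","H1","H1","H0"]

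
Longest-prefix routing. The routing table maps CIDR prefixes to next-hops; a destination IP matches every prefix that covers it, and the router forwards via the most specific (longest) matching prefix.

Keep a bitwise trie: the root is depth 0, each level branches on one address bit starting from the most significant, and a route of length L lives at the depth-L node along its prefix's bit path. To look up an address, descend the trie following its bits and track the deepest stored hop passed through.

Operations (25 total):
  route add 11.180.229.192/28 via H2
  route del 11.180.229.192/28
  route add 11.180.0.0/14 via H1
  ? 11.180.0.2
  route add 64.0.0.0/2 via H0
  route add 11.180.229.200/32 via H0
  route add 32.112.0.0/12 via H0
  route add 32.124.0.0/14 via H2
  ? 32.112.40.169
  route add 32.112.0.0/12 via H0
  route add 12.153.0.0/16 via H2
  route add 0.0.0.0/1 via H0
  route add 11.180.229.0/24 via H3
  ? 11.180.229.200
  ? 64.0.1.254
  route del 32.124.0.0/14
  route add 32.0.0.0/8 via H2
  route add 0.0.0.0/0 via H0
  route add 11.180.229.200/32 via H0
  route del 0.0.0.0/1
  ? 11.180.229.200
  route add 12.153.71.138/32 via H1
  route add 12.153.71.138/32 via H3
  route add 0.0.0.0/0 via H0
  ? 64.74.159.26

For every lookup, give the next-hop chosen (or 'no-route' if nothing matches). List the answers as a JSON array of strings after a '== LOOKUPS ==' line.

Trace:
  + 11.180.229.192/28 (H2) depth=28
  - 11.180.229.192/28 clear@28
  + 11.180.0.0/14 (H1) depth=14
  Q 11.180.0.2: descend 0000101110110100 ; hops seen [H1] ; pick H1
  + 64.0.0.0/2 (H0) depth=2
  + 11.180.229.200/32 (H0) depth=32
  + 32.112.0.0/12 (H0) depth=12
  + 32.124.0.0/14 (H2) depth=14
  Q 32.112.40.169: descend 001000000111 ; hops seen [H0] ; pick H0
  + 32.112.0.0/12 (H0) depth=12
  + 12.153.0.0/16 (H2) depth=16
  + 0.0.0.0/1 (H0) depth=1
  + 11.180.229.0/24 (H3) depth=24
  Q 11.180.229.200: descend 00001011101101001110010111001000 ; hops seen [H0,H1,H3,H0] ; pick H0
  Q 64.0.1.254: descend 01 ; hops seen [H0,H0] ; pick H0
  - 32.124.0.0/14 clear@14
  + 32.0.0.0/8 (H2) depth=8
  + 0.0.0.0/0 (H0) depth=0
  + 11.180.229.200/32 (H0) depth=32
  - 0.0.0.0/1 clear@1
  Q 11.180.229.200: descend 00001011101101001110010111001000 ; hops seen [H0,H1,H3,H0] ; pick H0
  + 12.153.71.138/32 (H1) depth=32
  + 12.153.71.138/32 (H3) depth=32
  + 0.0.0.0/0 (H0) depth=0
  Q 64.74.159.26: descend 01 ; hops seen [H0,H0] ; pick H0

== LOOKUPS ==
["H1","H0","H0","H0","H0","H0"]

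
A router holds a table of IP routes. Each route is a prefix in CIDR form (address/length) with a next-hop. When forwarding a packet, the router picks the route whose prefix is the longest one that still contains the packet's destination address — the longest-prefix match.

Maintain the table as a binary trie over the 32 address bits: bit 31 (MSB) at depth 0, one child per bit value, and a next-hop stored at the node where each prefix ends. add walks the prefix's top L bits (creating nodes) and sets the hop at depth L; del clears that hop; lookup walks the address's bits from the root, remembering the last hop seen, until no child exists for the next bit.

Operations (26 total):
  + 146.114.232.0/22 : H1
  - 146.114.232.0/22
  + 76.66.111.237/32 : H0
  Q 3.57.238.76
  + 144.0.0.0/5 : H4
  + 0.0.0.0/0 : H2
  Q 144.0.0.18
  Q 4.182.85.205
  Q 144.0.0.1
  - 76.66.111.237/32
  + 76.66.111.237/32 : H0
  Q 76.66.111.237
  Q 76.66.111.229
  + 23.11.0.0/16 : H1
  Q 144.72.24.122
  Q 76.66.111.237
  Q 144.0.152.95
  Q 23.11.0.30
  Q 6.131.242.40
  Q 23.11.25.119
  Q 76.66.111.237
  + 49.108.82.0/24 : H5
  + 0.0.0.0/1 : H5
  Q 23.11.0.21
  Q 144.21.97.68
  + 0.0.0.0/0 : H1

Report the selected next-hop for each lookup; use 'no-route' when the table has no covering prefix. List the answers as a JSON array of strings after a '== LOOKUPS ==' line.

Trace:
  + 146.114.232.0/22 (H1) depth=22
  - 146.114.232.0/22 clear@22
  + 76.66.111.237/32 (H0) depth=32
  Q 3.57.238.76: descend 0 ; hops seen [∅] ; pick no-route
  + 144.0.0.0/5 (H4) depth=5
  + 0.0.0.0/0 (H2) depth=0
  Q 144.0.0.18: descend 100100 ; hops seen [H2,H4] ; pick H4
  Q 4.182.85.205: descend 0 ; hops seen [H2] ; pick H2
  Q 144.0.0.1: descend 100100 ; hops seen [H2,H4] ; pick H4
  - 76.66.111.237/32 clear@32
  + 76.66.111.237/32 (H0) depth=32
  Q 76.66.111.237: descend 01001100010000100110111111101101 ; hops seen [H2,H0] ; pick H0
  Q 76.66.111.229: descend 0100110001000010011011111110 ; hops seen [H2] ; pick H2
  + 23.11.0.0/16 (H1) depth=16
  Q 144.72.24.122: descend 100100 ; hops seen [H2,H4] ; pick H4
  Q 76.66.111.237: descend 01001100010000100110111111101101 ; hops seen [H2,H0] ; pick H0
  Q 144.0.152.95: descend 100100 ; hops seen [H2,H4] ; pick H4
  Q 23.11.0.30: descend 0001011100001011 ; hops seen [H2,H1] ; pick H1
  Q 6.131.242.40: descend 000 ; hops seen [H2] ; pick H2
  Q 23.11.25.119: descend 0001011100001011 ; hops seen [H2,H1] ; pick H1
  Q 76.66.111.237: descend 01001100010000100110111111101101 ; hops seen [H2,H0] ; pick H0
  + 49.108.82.0/24 (H5) depth=24
  + 0.0.0.0/1 (H5) depth=1
  Q 23.11.0.21: descend 0001011100001011 ; hops seen [H2,H5,H1] ; pick H1
  Q 144.21.97.68: descend 100100 ; hops seen [H2,H4] ; pick H4
  + 0.0.0.0/0 (H1) depth=0

== LOOKUPS ==
["no-route","H4","H2","H4","H0","H2","H4","H0","H4","H1","H2","H1","H0","H1","H4"]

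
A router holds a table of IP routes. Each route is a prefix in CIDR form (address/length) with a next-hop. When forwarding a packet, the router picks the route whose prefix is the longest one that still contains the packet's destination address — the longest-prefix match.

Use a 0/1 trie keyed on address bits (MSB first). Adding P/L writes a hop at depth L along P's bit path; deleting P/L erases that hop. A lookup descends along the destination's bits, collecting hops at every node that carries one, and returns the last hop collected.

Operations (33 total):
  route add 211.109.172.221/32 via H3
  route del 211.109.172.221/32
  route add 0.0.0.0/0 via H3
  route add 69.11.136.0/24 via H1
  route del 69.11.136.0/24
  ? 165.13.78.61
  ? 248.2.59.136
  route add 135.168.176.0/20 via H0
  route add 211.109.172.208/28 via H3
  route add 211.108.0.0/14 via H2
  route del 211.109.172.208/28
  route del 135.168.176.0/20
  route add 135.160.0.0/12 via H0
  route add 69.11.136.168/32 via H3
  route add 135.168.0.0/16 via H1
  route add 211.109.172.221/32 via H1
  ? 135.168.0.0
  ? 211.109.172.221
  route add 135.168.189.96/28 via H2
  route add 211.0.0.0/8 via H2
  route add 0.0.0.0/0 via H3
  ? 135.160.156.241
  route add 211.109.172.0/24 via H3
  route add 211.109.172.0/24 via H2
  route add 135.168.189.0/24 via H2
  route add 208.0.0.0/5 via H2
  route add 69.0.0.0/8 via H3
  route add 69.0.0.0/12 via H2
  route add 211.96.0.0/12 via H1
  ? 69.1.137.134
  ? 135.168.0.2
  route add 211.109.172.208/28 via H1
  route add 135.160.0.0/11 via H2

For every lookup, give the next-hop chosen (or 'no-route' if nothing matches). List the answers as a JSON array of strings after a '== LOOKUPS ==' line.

Trace:
  + 211.109.172.221/32 (H3) depth=32
  del 211.109.172.221/32 (clear depth 32)
  + 0.0.0.0/0 (H3) depth=0
  + 69.11.136.0/24 (H1) depth=24
  del 69.11.136.0/24 (clear depth 24)
  Q 165.13.78.61: descend 1 ; hops seen [H3] ; pick H3
  Q 248.2.59.136: descend 11 ; hops seen [H3] ; pick H3
  + 135.168.176.0/20 (H0) depth=20
  + 211.109.172.208/28 (H3) depth=28
  + 211.108.0.0/14 (H2) depth=14
  del 211.109.172.208/28 (clear depth 28)
  del 135.168.176.0/20 (clear depth 20)
  + 135.160.0.0/12 (H0) depth=12
  + 69.11.136.168/32 (H3) depth=32
  + 135.168.0.0/16 (H1) depth=16
  + 211.109.172.221/32 (H1) depth=32
  Q 135.168.0.0: descend 1000011110101000 ; hops seen [H3,H0,H1] ; pick H1
  Q 211.109.172.221: descend 11010011011011011010110011011101 ; hops seen [H3,H2,H1] ; pick H1
  + 135.168.189.96/28 (H2) depth=28
  + 211.0.0.0/8 (H2) depth=8
  + 0.0.0.0/0 (H3) depth=0
  Q 135.160.156.241: descend 100001111010 ; hops seen [H3,H0] ; pick H0
  + 211.109.172.0/24 (H3) depth=24
  + 211.109.172.0/24 (H2) depth=24
  + 135.168.189.0/24 (H2) depth=24
  + 208.0.0.0/5 (H2) depth=5
  + 69.0.0.0/8 (H3) depth=8
  + 69.0.0.0/12 (H2) depth=12
  + 211.96.0.0/12 (H1) depth=12
  Q 69.1.137.134: descend 010001010000 ; hops seen [H3,H3,H2] ; pick H2
  Q 135.168.0.2: descend 1000011110101000 ; hops seen [H3,H0,H1] ; pick H1
  + 211.109.172.208/28 (H1) depth=28
  + 135.160.0.0/11 (H2) depth=11

== LOOKUPS ==
["H3","H3","H1","H1","H0","H2","H1"]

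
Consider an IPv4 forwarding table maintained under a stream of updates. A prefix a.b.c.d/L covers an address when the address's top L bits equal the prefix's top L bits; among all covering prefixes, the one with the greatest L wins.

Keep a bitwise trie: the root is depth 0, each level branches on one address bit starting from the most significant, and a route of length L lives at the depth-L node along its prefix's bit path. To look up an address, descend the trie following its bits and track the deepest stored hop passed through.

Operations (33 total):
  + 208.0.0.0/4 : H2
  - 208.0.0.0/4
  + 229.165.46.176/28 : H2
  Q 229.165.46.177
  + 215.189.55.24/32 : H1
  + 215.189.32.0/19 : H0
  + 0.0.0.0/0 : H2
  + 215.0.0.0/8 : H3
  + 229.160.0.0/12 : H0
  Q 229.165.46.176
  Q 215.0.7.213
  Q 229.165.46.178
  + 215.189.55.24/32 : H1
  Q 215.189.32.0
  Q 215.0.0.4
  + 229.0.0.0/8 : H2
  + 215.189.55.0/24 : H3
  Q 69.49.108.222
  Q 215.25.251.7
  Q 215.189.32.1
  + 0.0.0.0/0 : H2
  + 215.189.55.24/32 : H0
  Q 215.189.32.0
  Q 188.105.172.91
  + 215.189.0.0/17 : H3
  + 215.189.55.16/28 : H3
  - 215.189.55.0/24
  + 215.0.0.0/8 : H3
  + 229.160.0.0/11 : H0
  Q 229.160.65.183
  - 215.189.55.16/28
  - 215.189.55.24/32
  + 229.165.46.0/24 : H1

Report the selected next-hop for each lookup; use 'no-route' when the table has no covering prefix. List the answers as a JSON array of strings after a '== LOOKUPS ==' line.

Process each operation:
  add 208.0.0.0/4 -> H2 at depth 4
  - 208.0.0.0/4 clear@4
  add 229.165.46.176/28 -> H2 at depth 28
  ? 229.165.46.177  path d0:-→d1:-→d2:-→d3:-→d4:-→d5:-→d6:-→d7:-→d8:-→d9:-→d10:-→d11:-→d12:-→d13:-→d14:-→d15:-→d16:-→d17:-→d18:-→d19:-→d20:-→d21:-→d22:-→d23:-→d24:-→d25:-→d26:-→d27:-→d28:H2  best=H2
  add 215.189.55.24/32 -> H1 at depth 32
  add 215.189.32.0/19 -> H0 at depth 19
  add 0.0.0.0/0 -> H2 at depth 0
  add 215.0.0.0/8 -> H3 at depth 8
  add 229.160.0.0/12 -> H0 at depth 12
  ? 229.165.46.176  path d0:H2→d1:-→d2:-→d3:-→d4:-→d5:-→d6:-→d7:-→d8:-→d9:-→d10:-→d11:-→d12:H0→d13:-→d14:-→d15:-→d16:-→d17:-→d18:-→d19:-→d20:-→d21:-→d22:-→d23:-→d24:-→d25:-→d26:-→d27:-→d28:H2  best=H2
  ? 215.0.7.213  path d0:H2→d1:-→d2:-→d3:-→d4:-→d5:-→d6:-→d7:-→d8:H3  best=H3
  ? 229.165.46.178  path d0:H2→d1:-→d2:-→d3:-→d4:-→d5:-→d6:-→d7:-→d8:-→d9:-→d10:-→d11:-→d12:H0→d13:-→d14:-→d15:-→d16:-→d17:-→d18:-→d19:-→d20:-→d21:-→d22:-→d23:-→d24:-→d25:-→d26:-→d27:-→d28:H2  best=H2
  add 215.189.55.24/32 -> H1 at depth 32
  ? 215.189.32.0  path d0:H2→d1:-→d2:-→d3:-→d4:-→d5:-→d6:-→d7:-→d8:H3→d9:-→d10:-→d11:-→d12:-→d13:-→d14:-→d15:-→d16:-→d17:-→d18:-→d19:H0  best=H0
  ? 215.0.0.4  path d0:H2→d1:-→d2:-→d3:-→d4:-→d5:-→d6:-→d7:-→d8:H3  best=H3
  add 229.0.0.0/8 -> H2 at depth 8
  add 215.189.55.0/24 -> H3 at depth 24
  ? 69.49.108.222  path d0:H2  best=H2
  ? 215.25.251.7  path d0:H2→d1:-→d2:-→d3:-→d4:-→d5:-→d6:-→d7:-→d8:H3  best=H3
  ? 215.189.32.1  path d0:H2→d1:-→d2:-→d3:-→d4:-→d5:-→d6:-→d7:-→d8:H3→d9:-→d10:-→d11:-→d12:-→d13:-→d14:-→d15:-→d16:-→d17:-→d18:-→d19:H0  best=H0
  add 0.0.0.0/0 -> H2 at depth 0
  add 215.189.55.24/32 -> H0 at depth 32
  ? 215.189.32.0  path d0:H2→d1:-→d2:-→d3:-→d4:-→d5:-→d6:-→d7:-→d8:H3→d9:-→d10:-→d11:-→d12:-→d13:-→d14:-→d15:-→d16:-→d17:-→d18:-→d19:H0  best=H0
  ? 188.105.172.91  path d0:H2→d1:-  best=H2
  add 215.189.0.0/17 -> H3 at depth 17
  add 215.189.55.16/28 -> H3 at depth 28
  - 215.189.55.0/24 clear@24
  add 215.0.0.0/8 -> H3 at depth 8
  add 229.160.0.0/11 -> H0 at depth 11
  ? 229.160.65.183  path d0:H2→d1:-→d2:-→d3:-→d4:-→d5:-→d6:-→d7:-→d8:H2→d9:-→d10:-→d11:H0→d12:H0→d13:-  best=H0
  - 215.189.55.16/28 clear@28
  - 215.189.55.24/32 clear@32
  add 229.165.46.0/24 -> H1 at depth 24

== LOOKUPS ==
["H2","H2","H3","H2","H0","H3","H2","H3","H0","H0","H2","H0"]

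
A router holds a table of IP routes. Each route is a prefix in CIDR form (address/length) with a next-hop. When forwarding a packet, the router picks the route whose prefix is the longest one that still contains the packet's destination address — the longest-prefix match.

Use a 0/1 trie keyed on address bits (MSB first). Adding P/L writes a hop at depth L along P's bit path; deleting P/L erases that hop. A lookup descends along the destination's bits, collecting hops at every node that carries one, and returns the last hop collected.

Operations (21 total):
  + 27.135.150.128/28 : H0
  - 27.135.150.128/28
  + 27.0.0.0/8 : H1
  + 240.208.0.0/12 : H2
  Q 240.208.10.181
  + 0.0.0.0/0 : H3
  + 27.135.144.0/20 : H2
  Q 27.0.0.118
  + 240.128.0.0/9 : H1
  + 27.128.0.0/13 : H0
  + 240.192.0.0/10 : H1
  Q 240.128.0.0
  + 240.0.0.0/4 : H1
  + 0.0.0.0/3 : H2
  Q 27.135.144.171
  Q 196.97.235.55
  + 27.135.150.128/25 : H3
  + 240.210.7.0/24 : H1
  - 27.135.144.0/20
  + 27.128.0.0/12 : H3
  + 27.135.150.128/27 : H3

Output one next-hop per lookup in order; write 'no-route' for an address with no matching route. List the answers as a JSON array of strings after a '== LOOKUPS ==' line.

Apply in order:
  + 27.135.150.128/28 (H0) depth=28
  del 27.135.150.128/28 (clear depth 28)
  + 27.0.0.0/8 (H1) depth=8
  + 240.208.0.0/12 (H2) depth=12
  lookup 240.208.10.181: bits 111100001101 walk d0:-→d1:-→d2:-→d3:-→d4:-→d5:-→d6:-→d7:-→d8:-→d9:-→d10:-→d11:-→d12:H2 -> H2
  + 0.0.0.0/0 (H3) depth=0
  + 27.135.144.0/20 (H2) depth=20
  lookup 27.0.0.118: bits 00011011 walk d0:H3→d1:-→d2:-→d3:-→d4:-→d5:-→d6:-→d7:-→d8:H1 -> H1
  + 240.128.0.0/9 (H1) depth=9
  + 27.128.0.0/13 (H0) depth=13
  + 240.192.0.0/10 (H1) depth=10
  lookup 240.128.0.0: bits 111100001 walk d0:H3→d1:-→d2:-→d3:-→d4:-→d5:-→d6:-→d7:-→d8:-→d9:H1 -> H1
  + 240.0.0.0/4 (H1) depth=4
  + 0.0.0.0/3 (H2) depth=3
  lookup 27.135.144.171: bits 000110111000011110010 walk d0:H3→d1:-→d2:-→d3:H2→d4:-→d5:-→d6:-→d7:-→d8:H1→d9:-→d10:-→d11:-→d12:-→d13:H0→d14:-→d15:-→d16:-→d17:-→d18:-→d19:-→d20:H2→d21:- -> H2
  lookup 196.97.235.55: bits 11 walk d0:H3→d1:-→d2:- -> H3
  + 27.135.150.128/25 (H3) depth=25
  + 240.210.7.0/24 (H1) depth=24
  del 27.135.144.0/20 (clear depth 20)
  + 27.128.0.0/12 (H3) depth=12
  + 27.135.150.128/27 (H3) depth=27

== LOOKUPS ==
["H2","H1","H1","H2","H3"]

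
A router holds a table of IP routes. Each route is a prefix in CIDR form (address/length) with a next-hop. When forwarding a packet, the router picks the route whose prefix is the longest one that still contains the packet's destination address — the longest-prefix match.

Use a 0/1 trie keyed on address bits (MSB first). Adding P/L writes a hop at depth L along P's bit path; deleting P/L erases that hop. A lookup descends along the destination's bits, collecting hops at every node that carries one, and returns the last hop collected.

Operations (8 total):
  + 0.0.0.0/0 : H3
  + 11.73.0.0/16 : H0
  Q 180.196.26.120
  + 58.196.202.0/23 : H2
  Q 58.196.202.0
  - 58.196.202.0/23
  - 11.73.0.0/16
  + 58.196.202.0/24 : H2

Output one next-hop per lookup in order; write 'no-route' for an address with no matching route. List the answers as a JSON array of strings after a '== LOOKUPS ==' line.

Apply in order:
  add 0.0.0.0/0 -> H3 at depth 0
  add 11.73.0.0/16 -> H0 at depth 16
  lookup 180.196.26.120: bits ε walk d0:H3 -> H3
  add 58.196.202.0/23 -> H2 at depth 23
  lookup 58.196.202.0: bits 00111010110001001100101 walk d0:H3→d1:-→d2:-→d3:-→d4:-→d5:-→d6:-→d7:-→d8:-→d9:-→d10:-→d11:-→d12:-→d13:-→d14:-→d15:-→d16:-→d17:-→d18:-→d19:-→d20:-→d21:-→d22:-→d23:H2 -> H2
  - 58.196.202.0/23 clear@23
  - 11.73.0.0/16 clear@16
  add 58.196.202.0/24 -> H2 at depth 24

== LOOKUPS ==
["H3","H2"]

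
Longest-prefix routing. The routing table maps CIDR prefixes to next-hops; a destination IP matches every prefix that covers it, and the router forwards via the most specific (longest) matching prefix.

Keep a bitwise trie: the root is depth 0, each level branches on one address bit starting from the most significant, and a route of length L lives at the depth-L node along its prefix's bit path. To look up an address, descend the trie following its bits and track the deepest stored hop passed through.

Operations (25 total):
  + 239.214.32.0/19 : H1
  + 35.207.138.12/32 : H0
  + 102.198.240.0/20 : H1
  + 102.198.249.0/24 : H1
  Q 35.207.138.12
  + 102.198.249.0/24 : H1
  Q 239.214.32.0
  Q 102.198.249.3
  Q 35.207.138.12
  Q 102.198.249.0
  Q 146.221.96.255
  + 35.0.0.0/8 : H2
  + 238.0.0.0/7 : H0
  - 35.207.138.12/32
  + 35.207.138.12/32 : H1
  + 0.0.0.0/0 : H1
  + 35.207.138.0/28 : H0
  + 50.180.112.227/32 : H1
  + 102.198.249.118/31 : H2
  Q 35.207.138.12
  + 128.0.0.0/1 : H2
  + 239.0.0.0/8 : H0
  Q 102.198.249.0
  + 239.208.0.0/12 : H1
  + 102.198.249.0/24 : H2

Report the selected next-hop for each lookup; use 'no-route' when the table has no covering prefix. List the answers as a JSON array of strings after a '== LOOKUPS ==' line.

Trace:
  add 239.214.32.0/19 -> H1 at depth 19
  add 35.207.138.12/32 -> H0 at depth 32
  add 102.198.240.0/20 -> H1 at depth 20
  add 102.198.249.0/24 -> H1 at depth 24
  lookup 35.207.138.12: bits 00100011110011111000101000001100 walk d0:-→d1:-→d2:-→d3:-→d4:-→d5:-→d6:-→d7:-→d8:-→d9:-→d10:-→d11:-→d12:-→d13:-→d14:-→d15:-→d16:-→d17:-→d18:-→d19:-→d20:-→d21:-→d22:-→d23:-→d24:-→d25:-→d26:-→d27:-→d28:-→d29:-→d30:-→d31:-→d32:H0 -> H0
  add 102.198.249.0/24 -> H1 at depth 24
  lookup 239.214.32.0: bits 1110111111010110001 walk d0:-→d1:-→d2:-→d3:-→d4:-→d5:-→d6:-→d7:-→d8:-→d9:-→d10:-→d11:-→d12:-→d13:-→d14:-→d15:-→d16:-→d17:-→d18:-→d19:H1 -> H1
  lookup 102.198.249.3: bits 011001101100011011111001 walk d0:-→d1:-→d2:-→d3:-→d4:-→d5:-→d6:-→d7:-→d8:-→d9:-→d10:-→d11:-→d12:-→d13:-→d14:-→d15:-→d16:-→d17:-→d18:-→d19:-→d20:H1→d21:-→d22:-→d23:-→d24:H1 -> H1
  lookup 35.207.138.12: bits 00100011110011111000101000001100 walk d0:-→d1:-→d2:-→d3:-→d4:-→d5:-→d6:-→d7:-→d8:-→d9:-→d10:-→d11:-→d12:-→d13:-→d14:-→d15:-→d16:-→d17:-→d18:-→d19:-→d20:-→d21:-→d22:-→d23:-→d24:-→d25:-→d26:-→d27:-→d28:-→d29:-→d30:-→d31:-→d32:H0 -> H0
  lookup 102.198.249.0: bits 011001101100011011111001 walk d0:-→d1:-→d2:-→d3:-→d4:-→d5:-→d6:-→d7:-→d8:-→d9:-→d10:-→d11:-→d12:-→d13:-→d14:-→d15:-→d16:-→d17:-→d18:-→d19:-→d20:H1→d21:-→d22:-→d23:-→d24:H1 -> H1
  lookup 146.221.96.255: bits 1 walk d0:-→d1:- -> no-route
  add 35.0.0.0/8 -> H2 at depth 8
  add 238.0.0.0/7 -> H0 at depth 7
  - 35.207.138.12/32 clear@32
  add 35.207.138.12/32 -> H1 at depth 32
  add 0.0.0.0/0 -> H1 at depth 0
  add 35.207.138.0/28 -> H0 at depth 28
  add 50.180.112.227/32 -> H1 at depth 32
  add 102.198.249.118/31 -> H2 at depth 31
  lookup 35.207.138.12: bits 00100011110011111000101000001100 walk d0:H1→d1:-→d2:-→d3:-→d4:-→d5:-→d6:-→d7:-→d8:H2→d9:-→d10:-→d11:-→d12:-→d13:-→d14:-→d15:-→d16:-→d17:-→d18:-→d19:-→d20:-→d21:-→d22:-→d23:-→d24:-→d25:-→d26:-→d27:-→d28:H0→d29:-→d30:-→d31:-→d32:H1 -> H1
  add 128.0.0.0/1 -> H2 at depth 1
  add 239.0.0.0/8 -> H0 at depth 8
  lookup 102.198.249.0: bits 0110011011000110111110010 walk d0:H1→d1:-→d2:-→d3:-→d4:-→d5:-→d6:-→d7:-→d8:-→d9:-→d10:-→d11:-→d12:-→d13:-→d14:-→d15:-→d16:-→d17:-→d18:-→d19:-→d20:H1→d21:-→d22:-→d23:-→d24:H1→d25:- -> H1
  add 239.208.0.0/12 -> H1 at depth 12
  add 102.198.249.0/24 -> H2 at depth 24

== LOOKUPS ==
["H0","H1","H1","H0","H1","no-route","H1","H1"]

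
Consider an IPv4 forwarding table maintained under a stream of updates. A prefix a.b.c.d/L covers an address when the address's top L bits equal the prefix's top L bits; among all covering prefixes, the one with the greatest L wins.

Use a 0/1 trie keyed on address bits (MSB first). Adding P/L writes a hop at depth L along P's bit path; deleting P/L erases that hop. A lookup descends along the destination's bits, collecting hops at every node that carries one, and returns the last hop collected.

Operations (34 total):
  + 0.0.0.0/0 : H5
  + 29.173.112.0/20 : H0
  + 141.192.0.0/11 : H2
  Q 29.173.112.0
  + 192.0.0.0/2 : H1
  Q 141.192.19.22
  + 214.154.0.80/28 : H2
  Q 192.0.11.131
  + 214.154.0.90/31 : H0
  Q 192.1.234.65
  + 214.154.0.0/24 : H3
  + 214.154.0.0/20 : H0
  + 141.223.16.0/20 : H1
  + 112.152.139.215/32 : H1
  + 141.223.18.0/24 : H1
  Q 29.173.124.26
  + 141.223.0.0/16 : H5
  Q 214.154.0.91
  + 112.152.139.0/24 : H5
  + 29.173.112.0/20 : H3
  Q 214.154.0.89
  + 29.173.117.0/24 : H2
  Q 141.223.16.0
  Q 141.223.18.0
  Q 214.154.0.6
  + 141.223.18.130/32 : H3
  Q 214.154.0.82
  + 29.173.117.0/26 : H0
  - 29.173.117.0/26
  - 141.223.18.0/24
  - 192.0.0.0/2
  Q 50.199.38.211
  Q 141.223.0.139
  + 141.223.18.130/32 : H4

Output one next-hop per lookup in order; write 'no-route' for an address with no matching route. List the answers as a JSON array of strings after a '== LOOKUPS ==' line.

Process each operation:
  add 0.0.0.0/0 -> H5 at depth 0
  add 29.173.112.0/20 -> H0 at depth 20
  add 141.192.0.0/11 -> H2 at depth 11
  lookup 29.173.112.0: bits 00011101101011010111 walk d0:H5→d1:-→d2:-→d3:-→d4:-→d5:-→d6:-→d7:-→d8:-→d9:-→d10:-→d11:-→d12:-→d13:-→d14:-→d15:-→d16:-→d17:-→d18:-→d19:-→d20:H0 -> H0
  add 192.0.0.0/2 -> H1 at depth 2
  lookup 141.192.19.22: bits 10001101110 walk d0:H5→d1:-→d2:-→d3:-→d4:-→d5:-→d6:-→d7:-→d8:-→d9:-→d10:-→d11:H2 -> H2
  add 214.154.0.80/28 -> H2 at depth 28
  lookup 192.0.11.131: bits 110 walk d0:H5→d1:-→d2:H1→d3:- -> H1
  add 214.154.0.90/31 -> H0 at depth 31
  lookup 192.1.234.65: bits 110 walk d0:H5→d1:-→d2:H1→d3:- -> H1
  add 214.154.0.0/24 -> H3 at depth 24
  add 214.154.0.0/20 -> H0 at depth 20
  add 141.223.16.0/20 -> H1 at depth 20
  add 112.152.139.215/32 -> H1 at depth 32
  add 141.223.18.0/24 -> H1 at depth 24
  lookup 29.173.124.26: bits 00011101101011010111 walk d0:H5→d1:-→d2:-→d3:-→d4:-→d5:-→d6:-→d7:-→d8:-→d9:-→d10:-→d11:-→d12:-→d13:-→d14:-→d15:-→d16:-→d17:-→d18:-→d19:-→d20:H0 -> H0
  add 141.223.0.0/16 -> H5 at depth 16
  lookup 214.154.0.91: bits 1101011010011010000000000101101 walk d0:H5→d1:-→d2:H1→d3:-→d4:-→d5:-→d6:-→d7:-→d8:-→d9:-→d10:-→d11:-→d12:-→d13:-→d14:-→d15:-→d16:-→d17:-→d18:-→d19:-→d20:H0→d21:-→d22:-→d23:-→d24:H3→d25:-→d26:-→d27:-→d28:H2→d29:-→d30:-→d31:H0 -> H0
  add 112.152.139.0/24 -> H5 at depth 24
  add 29.173.112.0/20 -> H3 at depth 20
  lookup 214.154.0.89: bits 110101101001101000000000010110 walk d0:H5→d1:-→d2:H1→d3:-→d4:-→d5:-→d6:-→d7:-→d8:-→d9:-→d10:-→d11:-→d12:-→d13:-→d14:-→d15:-→d16:-→d17:-→d18:-→d19:-→d20:H0→d21:-→d22:-→d23:-→d24:H3→d25:-→d26:-→d27:-→d28:H2→d29:-→d30:- -> H2
  add 29.173.117.0/24 -> H2 at depth 24
  lookup 141.223.16.0: bits 1000110111011111000100 walk d0:H5→d1:-→d2:-→d3:-→d4:-→d5:-→d6:-→d7:-→d8:-→d9:-→d10:-→d11:H2→d12:-→d13:-→d14:-→d15:-→d16:H5→d17:-→d18:-→d19:-→d20:H1→d21:-→d22:- -> H1
  lookup 141.223.18.0: bits 100011011101111100010010 walk d0:H5→d1:-→d2:-→d3:-→d4:-→d5:-→d6:-→d7:-→d8:-→d9:-→d10:-→d11:H2→d12:-→d13:-→d14:-→d15:-→d16:H5→d17:-→d18:-→d19:-→d20:H1→d21:-→d22:-→d23:-→d24:H1 -> H1
  lookup 214.154.0.6: bits 1101011010011010000000000 walk d0:H5→d1:-→d2:H1→d3:-→d4:-→d5:-→d6:-→d7:-→d8:-→d9:-→d10:-→d11:-→d12:-→d13:-→d14:-→d15:-→d16:-→d17:-→d18:-→d19:-→d20:H0→d21:-→d22:-→d23:-→d24:H3→d25:- -> H3
  add 141.223.18.130/32 -> H3 at depth 32
  lookup 214.154.0.82: bits 1101011010011010000000000101 walk d0:H5→d1:-→d2:H1→d3:-→d4:-→d5:-→d6:-→d7:-→d8:-→d9:-→d10:-→d11:-→d12:-→d13:-→d14:-→d15:-→d16:-→d17:-→d18:-→d19:-→d20:H0→d21:-→d22:-→d23:-→d24:H3→d25:-→d26:-→d27:-→d28:H2 -> H2
  add 29.173.117.0/26 -> H0 at depth 26
  del 29.173.117.0/26 (clear depth 26)
  del 141.223.18.0/24 (clear depth 24)
  del 192.0.0.0/2 (clear depth 2)
  lookup 50.199.38.211: bits 00 walk d0:H5→d1:-→d2:- -> H5
  lookup 141.223.0.139: bits 1000110111011111000 walk d0:H5→d1:-→d2:-→d3:-→d4:-→d5:-→d6:-→d7:-→d8:-→d9:-→d10:-→d11:H2→d12:-→d13:-→d14:-→d15:-→d16:H5→d17:-→d18:-→d19:- -> H5
  add 141.223.18.130/32 -> H4 at depth 32

== LOOKUPS ==
["H0","H2","H1","H1","H0","H0","H2","H1","H1","H3","H2","H5","H5"]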